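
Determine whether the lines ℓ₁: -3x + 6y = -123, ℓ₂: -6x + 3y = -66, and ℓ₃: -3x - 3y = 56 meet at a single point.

Intersecting ℓ₁ and ℓ₂: solving the 2×2 system gives (x, y) = (1, -20).
Substitute into ℓ₃: (-3)(1) + (-3)(-20) = 57.
But ℓ₃ requires 56 ≠ 57, so the three lines have no common point.

No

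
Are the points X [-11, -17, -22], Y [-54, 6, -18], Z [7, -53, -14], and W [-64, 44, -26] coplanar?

No

A normal to the plane through X, Y, Z is n = XY × XZ = (328, 416, 1134).
The plane has equation n·P = -35628. For W: n·W = -32172.
-32172 ≠ -35628, so W is off the plane.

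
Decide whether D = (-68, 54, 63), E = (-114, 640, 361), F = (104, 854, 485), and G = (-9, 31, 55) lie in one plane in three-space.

The four points are coplanar iff the 3×3 determinant with rows DE, DF, DG is zero.
Rows: (-46, 586, 298), (172, 800, 422), (59, -23, -8).
Expanding along the first row: (-46)(3306) − (586)(-26274) + (298)(-51156) = 0.
Zero determinant ⇒ coplanar.

Yes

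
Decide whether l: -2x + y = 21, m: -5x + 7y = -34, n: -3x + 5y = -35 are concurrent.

The three lines meet at one point iff the augmented coefficient matrix [aᵢ bᵢ cᵢ] has rank < 3, i.e. its determinant vanishes.
Here the determinant is -7.
Nonzero, so no common point exists.

No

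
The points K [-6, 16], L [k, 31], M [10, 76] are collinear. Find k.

-2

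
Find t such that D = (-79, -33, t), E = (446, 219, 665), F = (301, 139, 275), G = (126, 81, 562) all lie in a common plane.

-7

Coplanarity ⇔ det[DE; DF; DG] = 0.
Expanding, this is linear in t: (5590)t + (39130) = 0.
So t = -7.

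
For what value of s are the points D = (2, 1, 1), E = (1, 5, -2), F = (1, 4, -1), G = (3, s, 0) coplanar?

1

The points are coplanar iff DE · (DF × DG) = 0.
Expanding, this is linear in s: (1)s + (-1) = 0.
So s = 1.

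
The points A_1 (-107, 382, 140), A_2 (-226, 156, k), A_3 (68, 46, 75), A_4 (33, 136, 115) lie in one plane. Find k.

The points are coplanar iff A_1A_2 · (A_1A_3 × A_1A_4) = 0.
Expanding, this is linear in k: (3990)k + (1412460) = 0.
So k = -354.

-354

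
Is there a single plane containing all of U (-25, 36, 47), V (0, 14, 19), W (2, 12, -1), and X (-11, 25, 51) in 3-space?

No

The four points are coplanar iff the 3×3 determinant with rows UV, UW, UX is zero.
Rows: (25, -22, -28), (27, -24, -48), (14, -11, 4).
Expanding along the first row: (25)(-624) − (-22)(780) + (-28)(39) = 468.
Nonzero ⇒ not coplanar.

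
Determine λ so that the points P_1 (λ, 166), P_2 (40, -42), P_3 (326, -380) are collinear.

The three points are collinear iff det[P_1P_2; P_1P_3] = 0.
This determinant is linear in λ: (338)λ + (45968) = 0, so λ = -136.

-136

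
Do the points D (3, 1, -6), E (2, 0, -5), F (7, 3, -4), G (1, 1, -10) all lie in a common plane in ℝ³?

A normal to the plane through D, E, F is n = DE × DF = (-4, 6, 2).
The plane has equation n·P = -18. For G: n·G = -18.
Equal, so G lies in the plane and all four are coplanar.

Yes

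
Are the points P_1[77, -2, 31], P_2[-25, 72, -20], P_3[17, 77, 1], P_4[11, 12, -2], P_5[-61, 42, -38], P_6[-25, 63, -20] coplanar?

The plane through P_1, P_2, P_3 has normal n = P_1P_2 × P_1P_3 = (1809, 0, -3618) and equation n·P = 27135.
Checking the remaining points: n·P_4 = 27135, n·P_5 = 27135, n·P_6 = 27135.
All equal 27135, so all 6 points lie in one plane.

Yes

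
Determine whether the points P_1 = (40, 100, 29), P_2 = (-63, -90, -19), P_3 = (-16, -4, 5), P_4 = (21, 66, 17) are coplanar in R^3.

Yes

The four points are coplanar iff the 3×3 determinant with rows P_1P_2, P_1P_3, P_1P_4 is zero.
Rows: (-103, -190, -48), (-56, -104, -24), (-19, -34, -12).
Expanding along the first row: (-103)(432) − (-190)(216) + (-48)(-72) = 0.
Zero determinant ⇒ coplanar.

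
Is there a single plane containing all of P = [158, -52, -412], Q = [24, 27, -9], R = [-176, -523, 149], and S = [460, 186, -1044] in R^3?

With P as base: PQ = (-134, 79, 403), PR = (-334, -471, 561), PS = (302, 238, -632).
PR × PS = (164154, -41666, 62750).
PQ · (PR × PS) = 0.
The scalar triple product vanishes, so the four points are coplanar.

Yes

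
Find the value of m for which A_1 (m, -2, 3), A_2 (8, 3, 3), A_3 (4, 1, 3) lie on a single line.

-2

Collinearity requires A_1A_2 × A_1A_3 = 0; each component is linear in m.
The z-component gives (2)m + (4) = 0, so m = -2.
The remaining components then also vanish.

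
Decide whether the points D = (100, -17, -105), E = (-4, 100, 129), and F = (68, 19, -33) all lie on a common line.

Yes

DE = (-104, 117, 234), DF = (-32, 36, 72).
DE × DF = (0, 0, 0).
The cross product vanishes, so the three points are collinear.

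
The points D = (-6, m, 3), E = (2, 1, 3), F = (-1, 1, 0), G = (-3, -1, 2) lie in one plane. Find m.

-3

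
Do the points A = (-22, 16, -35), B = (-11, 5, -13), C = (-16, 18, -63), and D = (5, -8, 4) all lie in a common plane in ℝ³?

The four points are coplanar iff the 3×3 determinant with rows AB, AC, AD is zero.
Rows: (11, -11, 22), (6, 2, -28), (27, -24, 39).
Expanding along the first row: (11)(-594) − (-11)(990) + (22)(-198) = 0.
Zero determinant ⇒ coplanar.

Yes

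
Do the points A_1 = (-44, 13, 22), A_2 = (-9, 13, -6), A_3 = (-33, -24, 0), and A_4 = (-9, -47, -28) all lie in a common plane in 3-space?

No

With A_1 as base: A_1A_2 = (35, 0, -28), A_1A_3 = (11, -37, -22), A_1A_4 = (35, -60, -50).
A_1A_3 × A_1A_4 = (530, -220, 635).
A_1A_2 · (A_1A_3 × A_1A_4) = 770.
Since 770 ≠ 0, the four points are not coplanar.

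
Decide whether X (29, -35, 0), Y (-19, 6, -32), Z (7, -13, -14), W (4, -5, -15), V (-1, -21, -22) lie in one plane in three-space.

The plane through X, Y, Z has normal n = XY × XZ = (130, 32, -154) and equation n·P = 2650.
Checking the remaining points: n·W = 2670, n·V = 2586.
Since n·W = 2670 ≠ 2650, W is off the plane and the points are not all coplanar.

No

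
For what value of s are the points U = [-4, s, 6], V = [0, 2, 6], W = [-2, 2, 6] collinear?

2

Collinearity requires UV × UW = 0; each component is linear in s.
The z-component gives (-2)s + (4) = 0, so s = 2.
The remaining components then also vanish.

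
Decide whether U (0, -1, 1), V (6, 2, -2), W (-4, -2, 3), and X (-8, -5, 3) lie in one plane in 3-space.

No

With U as base: UV = (6, 3, -3), UW = (-4, -1, 2), UX = (-8, -4, 2).
UW × UX = (6, -8, 8).
UV · (UW × UX) = -12.
Since -12 ≠ 0, the four points are not coplanar.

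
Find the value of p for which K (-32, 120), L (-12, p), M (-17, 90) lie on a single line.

The three points are collinear iff det[KL; KM] = 0.
This determinant is linear in p: (-15)p + (1200) = 0, so p = 80.

80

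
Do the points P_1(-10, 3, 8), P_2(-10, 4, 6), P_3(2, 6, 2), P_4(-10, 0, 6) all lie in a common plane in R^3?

No

A normal to the plane through P_1, P_2, P_3 is n = P_1P_2 × P_1P_3 = (0, -24, -12).
The plane has equation n·P = -168. For P_4: n·P_4 = -72.
-72 ≠ -168, so P_4 is off the plane.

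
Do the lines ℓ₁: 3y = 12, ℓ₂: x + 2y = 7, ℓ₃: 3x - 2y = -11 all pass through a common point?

Yes

The three lines meet at one point iff the augmented coefficient matrix [aᵢ bᵢ cᵢ] has rank < 3, i.e. its determinant vanishes.
Here the determinant is 0.
It vanishes, so the lines are concurrent at (-1, 4).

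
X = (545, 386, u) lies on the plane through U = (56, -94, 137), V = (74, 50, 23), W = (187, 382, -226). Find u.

Coplanarity requires UV · (UW × UX) = 0.
UV = (18, 144, -114), UW = (131, 476, -363); the triple product is linear in u with coefficient -10296 and constant term -1647360.
Setting it to zero: u = -160.

-160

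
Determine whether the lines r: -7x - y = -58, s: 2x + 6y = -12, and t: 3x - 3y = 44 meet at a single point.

No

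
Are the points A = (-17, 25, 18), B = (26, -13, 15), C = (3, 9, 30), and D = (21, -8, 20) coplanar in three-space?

Yes

The four points are coplanar iff the 3×3 determinant with rows AB, AC, AD is zero.
Rows: (43, -38, -3), (20, -16, 12), (38, -33, 2).
Expanding along the first row: (43)(364) − (-38)(-416) + (-3)(-52) = 0.
Zero determinant ⇒ coplanar.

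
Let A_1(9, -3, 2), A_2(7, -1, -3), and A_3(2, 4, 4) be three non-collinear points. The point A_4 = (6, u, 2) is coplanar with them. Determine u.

A normal to the plane is n = A_1A_2 × A_1A_3 = (39, 39, 0).
A_4 lies in the plane iff n · A_1A_4 = 0.
This gives (39)u + (0) = 0, so u = 0.

0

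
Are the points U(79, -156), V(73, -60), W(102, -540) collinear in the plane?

UV = (-6, 96), UW = (23, -384).
Twice the signed area of △UVW is (-6)(-384) − (96)(23) = 96.
The area is nonzero, so the three points are not collinear.

No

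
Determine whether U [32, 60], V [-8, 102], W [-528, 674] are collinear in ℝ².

No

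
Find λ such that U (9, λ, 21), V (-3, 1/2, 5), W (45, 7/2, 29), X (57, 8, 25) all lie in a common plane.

-5/2

Coplanarity ⇔ det[UV; UW; UX] = 0.
Expanding, this is linear in λ: (-480)λ + (-1200) = 0.
So λ = -5/2.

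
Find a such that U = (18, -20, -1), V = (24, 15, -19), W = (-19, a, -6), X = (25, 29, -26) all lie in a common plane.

1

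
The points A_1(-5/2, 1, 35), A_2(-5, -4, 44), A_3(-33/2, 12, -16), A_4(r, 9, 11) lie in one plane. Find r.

-9/2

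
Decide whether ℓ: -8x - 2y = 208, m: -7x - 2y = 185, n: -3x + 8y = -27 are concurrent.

Intersecting ℓ and m: solving the 2×2 system gives (x, y) = (-23, -12).
Substitute into n: (-3)(-23) + (8)(-12) = -27.
This equals -27, so (-23, -12) lies on all three lines and they are concurrent.

Yes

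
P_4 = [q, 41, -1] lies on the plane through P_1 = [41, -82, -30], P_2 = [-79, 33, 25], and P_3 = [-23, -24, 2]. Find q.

The plane through P_1, P_2, P_3 has equation 490x + 320y + 400z = -18150.
Substituting P_4: (490)q + (12720) = -18150, so q = -63.

-63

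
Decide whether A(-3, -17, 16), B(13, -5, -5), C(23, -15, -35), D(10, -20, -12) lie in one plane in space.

A normal to the plane through A, B, C is n = AB × AC = (-570, 270, -280).
The plane has equation n·P = -7360. For D: n·D = -7740.
-7740 ≠ -7360, so D is off the plane.

No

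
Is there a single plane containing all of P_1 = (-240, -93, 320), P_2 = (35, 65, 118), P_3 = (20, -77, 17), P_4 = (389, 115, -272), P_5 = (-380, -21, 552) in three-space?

The plane through P_1, P_2, P_3 has normal n = P_1P_2 × P_1P_3 = (-44642, 30805, -36680) and equation n·P = -3888385.
Checking the remaining points: n·P_4 = -3846203, n·P_5 = -3930305.
Since n·P_4 = -3846203 ≠ -3888385, P_4 is off the plane and the points are not all coplanar.

No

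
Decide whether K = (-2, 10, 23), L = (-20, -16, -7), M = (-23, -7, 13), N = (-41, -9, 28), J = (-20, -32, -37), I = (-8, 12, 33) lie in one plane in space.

The plane through K, L, M has normal n = KL × KM = (-250, 450, -240) and equation n·P = -520.
Checking the remaining points: n·N = -520, n·J = -520, n·I = -520.
All equal -520, so all 6 points lie in one plane.

Yes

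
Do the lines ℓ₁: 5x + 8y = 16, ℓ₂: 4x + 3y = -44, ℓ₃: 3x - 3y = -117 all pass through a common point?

Intersecting ℓ₁ and ℓ₂: solving the 2×2 system gives (x, y) = (-400/17, 284/17).
Substitute into ℓ₃: (3)(-400/17) + (-3)(284/17) = -2052/17.
But ℓ₃ requires -117 ≠ -2052/17, so the three lines have no common point.

No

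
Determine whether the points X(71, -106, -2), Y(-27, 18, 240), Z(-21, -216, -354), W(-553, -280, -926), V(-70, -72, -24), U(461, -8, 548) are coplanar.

No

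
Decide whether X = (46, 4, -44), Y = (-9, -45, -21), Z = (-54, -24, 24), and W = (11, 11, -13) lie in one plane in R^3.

With X as base: XY = (-55, -49, 23), XZ = (-100, -28, 68), XW = (-35, 7, 31).
XZ × XW = (-1344, 720, -1680).
XY · (XZ × XW) = 0.
The scalar triple product vanishes, so the four points are coplanar.

Yes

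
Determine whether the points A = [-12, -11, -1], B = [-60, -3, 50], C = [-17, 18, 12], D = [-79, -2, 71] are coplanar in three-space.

A normal to the plane through A, B, C is n = AB × AC = (-1375, 369, -1352).
The plane has equation n·P = 13793. For D: n·D = 11895.
11895 ≠ 13793, so D is off the plane.

No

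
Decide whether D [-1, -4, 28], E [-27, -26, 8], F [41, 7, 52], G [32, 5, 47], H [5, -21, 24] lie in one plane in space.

The plane through D, E, F has normal n = DE × DF = (-308, -216, 638) and equation n·P = 19036.
Checking the remaining points: n·G = 19050, n·H = 18308.
Since n·G = 19050 ≠ 19036, G is off the plane and the points are not all coplanar.

No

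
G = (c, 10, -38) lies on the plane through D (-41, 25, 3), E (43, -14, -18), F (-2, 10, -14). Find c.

16

The plane through D, E, F has equation 348x + 609y + 261z = 1740.
Substituting G: (348)c + (-3828) = 1740, so c = 16.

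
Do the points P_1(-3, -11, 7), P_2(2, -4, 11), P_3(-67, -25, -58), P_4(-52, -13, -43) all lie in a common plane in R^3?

A normal to the plane through P_1, P_2, P_3 is n = P_1P_2 × P_1P_3 = (-399, 69, 378).
The plane has equation n·P = 3084. For P_4: n·P_4 = 3597.
3597 ≠ 3084, so P_4 is off the plane.

No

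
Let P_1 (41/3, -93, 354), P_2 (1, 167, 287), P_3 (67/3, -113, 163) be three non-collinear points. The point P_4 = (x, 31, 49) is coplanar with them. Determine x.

55/3

The plane through P_1, P_2, P_3 has equation −51000x − 3000y − 2000z = -1126000.
Substituting P_4: (-51000)x + (-191000) = -1126000, so x = 55/3.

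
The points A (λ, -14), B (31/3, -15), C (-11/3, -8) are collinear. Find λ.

25/3

Collinearity: (A − B) must be parallel to (C − B) = (-14, 7).
Cross-multiplying the components: (λ − 31/3)·(7) = (1)·(-14).
Solving gives λ = 25/3.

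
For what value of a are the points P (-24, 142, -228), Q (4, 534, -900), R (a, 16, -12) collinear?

Collinearity requires PQ × PR = 0; each component is linear in a.
The y-component gives (-672)a + (-22176) = 0, so a = -33.
The remaining components then also vanish.

-33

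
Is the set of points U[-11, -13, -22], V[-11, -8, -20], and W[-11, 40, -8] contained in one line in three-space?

UV = (0, 5, 2), UW = (0, 53, 14).
Comparing components 2 and 3: (5)(14) − (2)(53) = -36 ≠ 0, so UV and UW are not parallel and the points are not collinear.

No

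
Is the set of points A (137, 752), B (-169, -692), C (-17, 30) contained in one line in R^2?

AB = (-306, -1444), AC = (-154, -722).
If collinear, AC would be a scalar multiple of AB. But (-306)·(-722) ≠ (-1444)·(-154) (difference -1444), so they are not parallel; the points are not collinear.

No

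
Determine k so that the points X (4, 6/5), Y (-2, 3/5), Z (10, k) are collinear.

9/5

Collinearity: (Z − X) must be parallel to (Y − X) = (-6, -3/5).
Cross-multiplying the components: (k − 6/5)·(-6) = (6)·(-3/5).
Solving gives k = 9/5.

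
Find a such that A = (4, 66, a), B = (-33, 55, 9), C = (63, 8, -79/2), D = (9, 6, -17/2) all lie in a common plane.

-27/2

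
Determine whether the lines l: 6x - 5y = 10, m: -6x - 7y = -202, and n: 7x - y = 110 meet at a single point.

Intersecting l and m: solving the 2×2 system gives (x, y) = (15, 16).
Substitute into n: (7)(15) + (-1)(16) = 89.
But n requires 110 ≠ 89, so the three lines have no common point.

No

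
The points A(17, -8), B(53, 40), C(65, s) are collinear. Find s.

56

Collinearity: (C − A) must be parallel to (B − A) = (36, 48).
Cross-multiplying the components: (s − (-8))·(36) = (48)·(48).
Solving gives s = 56.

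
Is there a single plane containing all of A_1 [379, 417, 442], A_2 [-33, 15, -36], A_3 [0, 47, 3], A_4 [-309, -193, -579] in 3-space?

No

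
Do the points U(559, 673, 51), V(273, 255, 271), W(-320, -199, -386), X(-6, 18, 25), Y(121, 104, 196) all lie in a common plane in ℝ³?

Yes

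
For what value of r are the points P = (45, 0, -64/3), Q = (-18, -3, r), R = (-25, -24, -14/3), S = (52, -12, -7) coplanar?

-27

Normal to plane PRS: n = (-144, 1120, 1008); plane equation n·X = -27984.
Requiring n·Q = -27984: (1008)r + (-768) = -27984.
So r = -27.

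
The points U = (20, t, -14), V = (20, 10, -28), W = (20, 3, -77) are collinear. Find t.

Collinearity requires UV × UW = 0; each component is linear in t.
The x-component gives (49)t + (-588) = 0, so t = 12.
The remaining components then also vanish.

12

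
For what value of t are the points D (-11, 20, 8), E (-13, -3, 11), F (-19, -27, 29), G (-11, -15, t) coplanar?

Normal to plane DEF: n = (-342, 18, -90); plane equation n·P = 3402.
Requiring n·G = 3402: (-90)t + (3492) = 3402.
So t = 1.

1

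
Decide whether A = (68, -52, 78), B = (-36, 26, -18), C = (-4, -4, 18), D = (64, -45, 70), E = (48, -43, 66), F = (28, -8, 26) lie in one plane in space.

Yes

The plane through A, B, C has normal n = AB × AC = (-72, 672, 624) and equation n·P = 8832.
Checking the remaining points: n·D = 8832, n·E = 8832, n·F = 8832.
All equal 8832, so all 6 points lie in one plane.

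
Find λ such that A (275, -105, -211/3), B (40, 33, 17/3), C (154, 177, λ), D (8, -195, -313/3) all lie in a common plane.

215/3

The points are coplanar iff AB · (AC × AD) = 0.
Expanding, this is linear in λ: (-57996)λ + (4156380) = 0.
So λ = 215/3.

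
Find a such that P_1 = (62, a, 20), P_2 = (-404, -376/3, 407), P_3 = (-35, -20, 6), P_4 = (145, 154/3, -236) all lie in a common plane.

-131/3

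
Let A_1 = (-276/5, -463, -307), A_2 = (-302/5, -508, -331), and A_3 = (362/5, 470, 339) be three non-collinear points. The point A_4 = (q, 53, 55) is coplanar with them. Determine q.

16

The plane through A_1, A_2, A_3 has equation −6678x + (1484/5)y + (4452/5)z = -210728/5.
Substituting A_4: (-6678)q + (323512/5) = -210728/5, so q = 16.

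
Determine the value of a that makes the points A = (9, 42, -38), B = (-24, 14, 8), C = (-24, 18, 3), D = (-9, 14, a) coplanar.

3

Coplanarity ⇔ det[AB; AC; AD] = 0.
Expanding, this is linear in a: (-132)a + (396) = 0.
So a = 3.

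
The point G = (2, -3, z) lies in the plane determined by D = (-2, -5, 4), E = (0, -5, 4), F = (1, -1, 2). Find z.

3

Coplanarity requires DE · (DF × DG) = 0.
DE = (2, 0, 0), DF = (3, 4, -2); the triple product is linear in z with coefficient 8 and constant term -24.
Setting it to zero: z = 3.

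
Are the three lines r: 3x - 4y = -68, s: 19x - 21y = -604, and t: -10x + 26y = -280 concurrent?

Intersecting r and s: solving the 2×2 system gives (x, y) = (-76, -40).
Substitute into t: (-10)(-76) + (26)(-40) = -280.
This equals -280, so (-76, -40) lies on all three lines and they are concurrent.

Yes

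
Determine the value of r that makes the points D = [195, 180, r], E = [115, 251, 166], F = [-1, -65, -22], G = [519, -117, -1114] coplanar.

The points are coplanar iff DE · (DF × DG) = 0.
Expanding, this is linear in r: (-170352)r + (-14479920) = 0.
So r = -85.

-85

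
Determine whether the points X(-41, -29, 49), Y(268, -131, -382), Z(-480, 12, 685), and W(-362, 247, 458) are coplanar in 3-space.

The four points are coplanar iff the 3×3 determinant with rows XY, XZ, XW is zero.
Rows: (309, -102, -431), (-439, 41, 636), (-321, 276, 409).
Expanding along the first row: (309)(-158767) − (-102)(24605) + (-431)(-108003) = 0.
Zero determinant ⇒ coplanar.

Yes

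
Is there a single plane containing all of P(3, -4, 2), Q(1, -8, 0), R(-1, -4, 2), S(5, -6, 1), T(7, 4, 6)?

The plane through P, Q, R has normal n = PQ × PR = (0, 8, -16) and equation n·X = -64.
Checking the remaining points: n·S = -64, n·T = -64.
All equal -64, so all 5 points lie in one plane.

Yes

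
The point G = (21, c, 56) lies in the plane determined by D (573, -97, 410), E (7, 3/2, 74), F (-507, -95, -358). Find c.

Coplanarity requires DE · (DF × DG) = 0.
DE = (-566, 197/2, -336), DF = (-1080, 2, -768); the triple product is linear in c with coefficient -71808 and constant term -2836416.
Setting it to zero: c = -79/2.

-79/2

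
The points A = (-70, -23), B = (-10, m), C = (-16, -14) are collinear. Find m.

-13

The three points are collinear iff det[AB; AC] = 0.
This determinant is linear in m: (-54)m + (-702) = 0, so m = -13.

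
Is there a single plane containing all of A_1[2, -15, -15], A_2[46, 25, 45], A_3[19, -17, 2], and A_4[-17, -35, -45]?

With A_1 as base: A_1A_2 = (44, 40, 60), A_1A_3 = (17, -2, 17), A_1A_4 = (-19, -20, -30).
A_1A_3 × A_1A_4 = (400, 187, -378).
A_1A_2 · (A_1A_3 × A_1A_4) = 2400.
Since 2400 ≠ 0, the four points are not coplanar.

No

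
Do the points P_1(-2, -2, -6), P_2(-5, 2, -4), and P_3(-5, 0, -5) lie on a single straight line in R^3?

P_1P_2 = (-3, 4, 2), P_1P_3 = (-3, 2, 1).
Comparing components 3 and 1: (2)(-3) − (-3)(1) = -3 ≠ 0, so P_1P_2 and P_1P_3 are not parallel and the points are not collinear.

No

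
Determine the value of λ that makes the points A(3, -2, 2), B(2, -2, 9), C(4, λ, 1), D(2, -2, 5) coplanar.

Normal to plane ABD: n = (0, -4, 0); plane equation n·P = 8.
Requiring n·C = 8: (-4)λ + (0) = 8.
So λ = -2.

-2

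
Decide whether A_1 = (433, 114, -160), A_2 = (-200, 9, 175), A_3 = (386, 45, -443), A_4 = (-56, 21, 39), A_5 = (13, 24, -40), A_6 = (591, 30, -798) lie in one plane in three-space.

The plane through A_1, A_2, A_3 has normal n = A_1A_2 × A_1A_3 = (52830, -194884, 38742) and equation n·P = -5540106.
Checking the remaining points: n·A_4 = -5540106, n·A_5 = -5540106, n·A_6 = -5540106.
All equal -5540106, so all 6 points lie in one plane.

Yes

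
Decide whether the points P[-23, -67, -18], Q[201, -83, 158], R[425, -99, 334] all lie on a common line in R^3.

Yes

PQ = (224, -16, 176), PR = (448, -32, 352).
Each component of PR is 2 times the corresponding component of PQ, so PR = 2·PQ and the points are collinear.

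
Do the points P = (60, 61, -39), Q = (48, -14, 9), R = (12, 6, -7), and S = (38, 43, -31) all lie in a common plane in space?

No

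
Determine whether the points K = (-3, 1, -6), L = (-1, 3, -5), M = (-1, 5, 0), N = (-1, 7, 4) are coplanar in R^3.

A normal to the plane through K, L, M is n = KL × KM = (8, -10, 4).
The plane has equation n·P = -58. For N: n·N = -62.
-62 ≠ -58, so N is off the plane.

No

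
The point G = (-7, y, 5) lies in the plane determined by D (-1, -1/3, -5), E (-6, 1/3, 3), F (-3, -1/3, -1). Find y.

The plane through D, E, F has equation (8/3)x + 4y + (4/3)z = -32/3.
Substituting G: (4)y + (-12) = -32/3, so y = 1/3.

1/3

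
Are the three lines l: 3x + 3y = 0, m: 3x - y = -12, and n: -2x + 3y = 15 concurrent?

Intersecting l and m: solving the 2×2 system gives (x, y) = (-3, 3).
Substitute into n: (-2)(-3) + (3)(3) = 15.
This equals 15, so (-3, 3) lies on all three lines and they are concurrent.

Yes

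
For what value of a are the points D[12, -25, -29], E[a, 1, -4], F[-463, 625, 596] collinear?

Direction DF = (-475, 650, 625). From the y-coordinate of E, the parameter along the line is τ = (1 − (-25))/650 = 1/25.
Then a = 12 + 1/25·(-475) = -7.

-7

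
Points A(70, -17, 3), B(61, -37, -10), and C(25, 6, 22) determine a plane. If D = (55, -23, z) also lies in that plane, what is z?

0

A normal to the plane is n = AB × AC = (-81, 756, -1107).
D lies in the plane iff n · AD = 0.
This gives (-1107)z + (0) = 0, so z = 0.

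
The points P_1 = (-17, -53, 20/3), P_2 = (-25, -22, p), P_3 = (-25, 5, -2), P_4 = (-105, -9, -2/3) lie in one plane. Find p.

The points are coplanar iff P_1P_2 · (P_1P_3 × P_1P_4) = 0.
Expanding, this is linear in p: (4752)p + (-9504) = 0.
So p = 2.

2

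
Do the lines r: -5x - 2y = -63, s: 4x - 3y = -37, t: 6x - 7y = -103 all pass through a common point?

Yes

Intersecting r and s: solving the 2×2 system gives (x, y) = (5, 19).
Substitute into t: (6)(5) + (-7)(19) = -103.
This equals -103, so (5, 19) lies on all three lines and they are concurrent.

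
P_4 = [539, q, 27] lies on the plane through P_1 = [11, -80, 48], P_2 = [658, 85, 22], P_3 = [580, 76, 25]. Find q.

A normal to the plane is n = P_1P_2 × P_1P_3 = (261, 87, 7047).
P_4 lies in the plane iff n · P_1P_4 = 0.
This gives (87)q + (-3219) = 0, so q = 37.

37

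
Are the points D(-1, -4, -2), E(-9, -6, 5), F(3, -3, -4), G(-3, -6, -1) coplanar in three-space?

No

A normal to the plane through D, E, F is n = DE × DF = (-3, 12, 0).
The plane has equation n·P = -45. For G: n·G = -63.
-63 ≠ -45, so G is off the plane.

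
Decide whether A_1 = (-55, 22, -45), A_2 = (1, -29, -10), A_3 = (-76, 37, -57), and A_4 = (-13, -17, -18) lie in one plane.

A normal to the plane through A_1, A_2, A_3 is n = A_1A_2 × A_1A_3 = (87, -63, -231).
The plane has equation n·P = 4224. For A_4: n·A_4 = 4098.
4098 ≠ 4224, so A_4 is off the plane.

No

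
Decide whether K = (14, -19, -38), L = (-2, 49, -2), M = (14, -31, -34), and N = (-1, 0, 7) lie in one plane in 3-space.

A normal to the plane through K, L, M is n = KL × KM = (704, 64, 192).
The plane has equation n·P = 1344. For N: n·N = 640.
640 ≠ 1344, so N is off the plane.

No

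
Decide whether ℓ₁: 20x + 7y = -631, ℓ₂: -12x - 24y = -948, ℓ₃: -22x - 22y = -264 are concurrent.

Yes

Lines aᵢx + bᵢy = cᵢ with pairwise distinct directions are concurrent exactly when det[aᵢ bᵢ cᵢ] = 0.
Here the determinant is 0.
It vanishes, so the lines are concurrent at (-55, 67).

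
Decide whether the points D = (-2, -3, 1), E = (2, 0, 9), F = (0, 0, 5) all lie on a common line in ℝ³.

DE = (4, 3, 8), DF = (2, 3, 4).
DE × DF = (-12, 0, 6).
The cross product is nonzero, so the points do not lie on one line.

No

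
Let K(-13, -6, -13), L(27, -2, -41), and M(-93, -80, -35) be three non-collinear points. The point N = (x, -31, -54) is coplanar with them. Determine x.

1

Coplanarity requires KL · (KM × KN) = 0.
KL = (40, 4, -28), KM = (-80, -74, -22); the triple product is linear in x with coefficient -2160 and constant term 2160.
Setting it to zero: x = 1.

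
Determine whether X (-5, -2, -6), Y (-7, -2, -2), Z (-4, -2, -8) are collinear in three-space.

Yes

XY = (-2, 0, 4), XZ = (1, 0, -2).
Each component of XZ is -1/2 times the corresponding component of XY, so XZ = -1/2·XY and the points are collinear.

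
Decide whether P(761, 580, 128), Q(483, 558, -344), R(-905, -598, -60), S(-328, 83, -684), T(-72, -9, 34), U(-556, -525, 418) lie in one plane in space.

The plane through P, Q, R has normal n = PQ × PR = (-551880, 734088, 290832) and equation n·X = 43016856.
Checking the remaining points: n·S = 43016856, n·T = 43016856, n·U = 43016856.
All equal 43016856, so all 6 points lie in one plane.

Yes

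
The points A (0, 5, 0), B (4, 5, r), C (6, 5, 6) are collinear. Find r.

4

Direction AC = (6, 0, 6). From the x-coordinate of B, the parameter along the line is τ = (4 − 0)/6 = 2/3.
Then r = 0 + 2/3·(6) = 4.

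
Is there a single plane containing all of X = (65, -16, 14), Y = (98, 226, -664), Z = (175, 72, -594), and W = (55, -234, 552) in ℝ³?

The four points are coplanar iff the 3×3 determinant with rows XY, XZ, XW is zero.
Rows: (33, 242, -678), (110, 88, -608), (-10, -218, 538).
Expanding along the first row: (33)(-85200) − (242)(53100) + (-678)(-23100) = 0.
Zero determinant ⇒ coplanar.

Yes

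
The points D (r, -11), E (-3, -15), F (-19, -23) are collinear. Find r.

5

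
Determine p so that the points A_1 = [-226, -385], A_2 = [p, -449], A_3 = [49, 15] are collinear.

The three points are collinear iff det[A_1A_2; A_1A_3] = 0.
This determinant is linear in p: (400)p + (108000) = 0, so p = -270.

-270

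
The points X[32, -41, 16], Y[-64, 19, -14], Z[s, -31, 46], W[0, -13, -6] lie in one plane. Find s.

-40

Coplanarity ⇔ det[XY; XZ; XW] = 0.
Expanding, this is linear in s: (480)s + (19200) = 0.
So s = -40.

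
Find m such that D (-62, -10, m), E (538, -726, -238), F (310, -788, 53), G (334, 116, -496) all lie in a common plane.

The points are coplanar iff DE · (DF × DG) = 0.
Expanding, this is linear in m: (204624)m + (-4092480) = 0.
So m = 20.

20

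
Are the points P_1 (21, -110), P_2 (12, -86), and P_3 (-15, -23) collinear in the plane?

P_1P_2 = (-9, 24), P_1P_3 = (-36, 87).
Twice the signed area of △P_1P_2P_3 is (-9)(87) − (24)(-36) = 81.
The area is nonzero, so the three points are not collinear.

No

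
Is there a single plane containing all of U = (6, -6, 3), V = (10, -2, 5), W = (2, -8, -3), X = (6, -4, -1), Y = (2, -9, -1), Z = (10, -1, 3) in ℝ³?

Yes

The plane through U, V, W has normal n = UV × UW = (-20, 16, 8) and equation n·P = -192.
Checking the remaining points: n·X = -192, n·Y = -192, n·Z = -192.
All equal -192, so all 6 points lie in one plane.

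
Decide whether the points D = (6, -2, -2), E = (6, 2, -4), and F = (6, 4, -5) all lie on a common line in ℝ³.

DE = (0, 4, -2), DF = (0, 6, -3).
DE × DF = (0, 0, 0).
The cross product vanishes, so the three points are collinear.

Yes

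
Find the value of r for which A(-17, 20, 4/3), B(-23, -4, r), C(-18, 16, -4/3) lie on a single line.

-44/3

Direction AC = (-1, -4, -8/3). From the x-coordinate of B, the parameter along the line is τ = (-23 − (-17))/(-1) = 6.
Then r = 4/3 + 6·(-8/3) = -44/3.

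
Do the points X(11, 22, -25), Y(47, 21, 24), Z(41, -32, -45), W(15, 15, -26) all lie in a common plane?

No

A normal to the plane through X, Y, Z is n = XY × XZ = (2666, 2190, -1914).
The plane has equation n·P = 125356. For W: n·W = 122604.
122604 ≠ 125356, so W is off the plane.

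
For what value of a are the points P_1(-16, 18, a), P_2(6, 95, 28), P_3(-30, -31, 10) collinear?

Direction P_2P_3 = (-36, -126, -18). From the x-coordinate of P_1, the parameter along the line is τ = (-16 − 6)/(-36) = 11/18.
Then a = 28 + 11/18·(-18) = 17.

17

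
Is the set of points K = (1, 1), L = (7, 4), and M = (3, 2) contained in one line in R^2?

Yes

KL = (6, 3), KM = (2, 1).
Checking proportionality: KM = 1/3·KL, so the vectors are parallel and the points are collinear.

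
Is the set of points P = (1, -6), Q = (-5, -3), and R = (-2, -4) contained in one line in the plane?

PQ = (-6, 3), PR = (-3, 2).
Twice the signed area of △PQR is (-6)(2) − (3)(-3) = -3.
The area is nonzero, so the three points are not collinear.

No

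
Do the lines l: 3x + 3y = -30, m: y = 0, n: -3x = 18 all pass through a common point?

No

The three lines meet at one point iff the augmented coefficient matrix [aᵢ bᵢ cᵢ] has rank < 3, i.e. its determinant vanishes.
Here the determinant is -36.
Nonzero, so no common point exists.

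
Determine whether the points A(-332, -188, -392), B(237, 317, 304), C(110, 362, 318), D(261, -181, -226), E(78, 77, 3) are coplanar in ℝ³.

No

The plane through A, B, C has normal n = AB × AC = (-24250, -96358, 89740) and equation n·P = -9011776.
Checking the remaining points: n·D = -9169692, n·E = -9041846.
Since n·D = -9169692 ≠ -9011776, D is off the plane and the points are not all coplanar.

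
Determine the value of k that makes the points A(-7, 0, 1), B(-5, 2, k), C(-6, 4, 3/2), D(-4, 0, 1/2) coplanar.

Normal to plane ACD: n = (-2, 2, -12); plane equation n·P = 2.
Requiring n·B = 2: (-12)k + (14) = 2.
So k = 1.

1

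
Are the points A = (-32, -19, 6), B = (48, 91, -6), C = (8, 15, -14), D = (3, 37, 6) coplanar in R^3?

Yes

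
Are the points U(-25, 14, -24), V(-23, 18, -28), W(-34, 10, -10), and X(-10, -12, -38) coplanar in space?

The four points are coplanar iff the 3×3 determinant with rows UV, UW, UX is zero.
Rows: (2, 4, -4), (-9, -4, 14), (15, -26, -14).
Expanding along the first row: (2)(420) − (4)(-84) + (-4)(294) = 0.
Zero determinant ⇒ coplanar.

Yes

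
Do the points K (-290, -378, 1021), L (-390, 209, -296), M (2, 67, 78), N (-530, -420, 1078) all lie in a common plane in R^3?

Yes

The four points are coplanar iff the 3×3 determinant with rows KL, KM, KN is zero.
Rows: (-100, 587, -1317), (292, 445, -943), (-240, -42, 57).
Expanding along the first row: (-100)(-14241) − (587)(-209676) + (-1317)(94536) = 0.
Zero determinant ⇒ coplanar.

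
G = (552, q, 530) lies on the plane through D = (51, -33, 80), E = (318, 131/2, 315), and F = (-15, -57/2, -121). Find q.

150

Coplanarity requires DE · (DF × DG) = 0.
DE = (267, 197/2, 235), DF = (-66, 9/2, -201); the triple product is linear in q with coefficient 38157 and constant term -5723550.
Setting it to zero: q = 150.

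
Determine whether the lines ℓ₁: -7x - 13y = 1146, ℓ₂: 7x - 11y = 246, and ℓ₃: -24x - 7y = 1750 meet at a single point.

Yes

Intersecting ℓ₁ and ℓ₂: solving the 2×2 system gives (x, y) = (-56, -58).
Substitute into ℓ₃: (-24)(-56) + (-7)(-58) = 1750.
This equals 1750, so (-56, -58) lies on all three lines and they are concurrent.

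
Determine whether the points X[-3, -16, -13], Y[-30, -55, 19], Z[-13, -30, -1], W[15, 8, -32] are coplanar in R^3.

The four points are coplanar iff the 3×3 determinant with rows XY, XZ, XW is zero.
Rows: (-27, -39, 32), (-10, -14, 12), (18, 24, -19).
Expanding along the first row: (-27)(-22) − (-39)(-26) + (32)(12) = -36.
Nonzero ⇒ not coplanar.

No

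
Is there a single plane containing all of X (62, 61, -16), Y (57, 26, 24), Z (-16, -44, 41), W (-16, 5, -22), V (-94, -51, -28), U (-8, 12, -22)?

No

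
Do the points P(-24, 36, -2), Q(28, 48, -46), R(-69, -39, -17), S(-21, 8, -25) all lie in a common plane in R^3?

No

A normal to the plane through P, Q, R is n = PQ × PR = (-3480, 2760, -3360).
The plane has equation n·X = 189600. For S: n·S = 179160.
179160 ≠ 189600, so S is off the plane.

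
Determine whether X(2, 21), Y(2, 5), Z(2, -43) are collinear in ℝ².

XY = (0, -16), XZ = (0, -64).
Twice the signed area of △XYZ is (0)(-64) − (-16)(0) = 0.
The triangle is degenerate (zero area), so the points are collinear.

Yes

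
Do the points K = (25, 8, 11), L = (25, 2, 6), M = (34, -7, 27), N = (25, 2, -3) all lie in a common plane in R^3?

No

With K as base: KL = (0, -6, -5), KM = (9, -15, 16), KN = (0, -6, -14).
KM × KN = (306, 126, -54).
KL · (KM × KN) = -486.
Since -486 ≠ 0, the four points are not coplanar.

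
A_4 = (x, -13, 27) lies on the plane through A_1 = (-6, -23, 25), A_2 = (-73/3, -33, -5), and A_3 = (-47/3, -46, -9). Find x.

A normal to the plane is n = A_1A_2 × A_1A_3 = (-350, -1000/3, 325).
A_4 lies in the plane iff n · A_1A_4 = 0.
This gives (-350)x + (-14350/3) = 0, so x = -41/3.

-41/3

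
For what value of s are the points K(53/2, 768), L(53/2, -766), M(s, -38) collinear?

The three points are collinear iff det[KL; KM] = 0.
This determinant is linear in s: (1534)s + (-40651) = 0, so s = 53/2.

53/2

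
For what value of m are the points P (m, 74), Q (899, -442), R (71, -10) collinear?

-90

The three points are collinear iff det[PQ; PR] = 0.
This determinant is linear in m: (-432)m + (-38880) = 0, so m = -90.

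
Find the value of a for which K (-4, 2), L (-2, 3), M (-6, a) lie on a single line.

Collinearity: (M − K) must be parallel to (L − K) = (2, 1).
Cross-multiplying the components: (a − 2)·(2) = (-2)·(1).
Solving gives a = 1.

1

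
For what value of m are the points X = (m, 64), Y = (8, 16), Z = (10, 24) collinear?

Collinearity: (X − Y) must be parallel to (Z − Y) = (2, 8).
Cross-multiplying the components: (m − 8)·(8) = (48)·(2).
Solving gives m = 20.

20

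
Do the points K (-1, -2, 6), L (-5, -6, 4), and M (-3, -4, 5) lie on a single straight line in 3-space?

KL = (-4, -4, -2), KM = (-2, -2, -1).
KL × KM = (0, 0, 0).
The cross product vanishes, so the three points are collinear.

Yes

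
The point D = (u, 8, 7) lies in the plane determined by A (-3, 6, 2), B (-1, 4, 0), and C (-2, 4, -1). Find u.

Coplanarity requires AB · (AC × AD) = 0.
AB = (2, -2, -2), AC = (1, -2, -3); the triple product is linear in u with coefficient 2 and constant term 4.
Setting it to zero: u = -2.

-2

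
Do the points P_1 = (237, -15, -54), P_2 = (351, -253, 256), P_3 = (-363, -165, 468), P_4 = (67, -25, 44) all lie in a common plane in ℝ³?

Yes

The four points are coplanar iff the 3×3 determinant with rows P_1P_2, P_1P_3, P_1P_4 is zero.
Rows: (114, -238, 310), (-600, -150, 522), (-170, -10, 98).
Expanding along the first row: (114)(-9480) − (-238)(29940) + (310)(-19500) = 0.
Zero determinant ⇒ coplanar.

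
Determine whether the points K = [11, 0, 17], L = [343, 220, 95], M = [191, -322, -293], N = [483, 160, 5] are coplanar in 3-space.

No

With K as base: KL = (332, 220, 78), KM = (180, -322, -310), KN = (472, 160, -12).
KM × KN = (53464, -144160, 180784).
KL · (KM × KN) = 136000.
Since 136000 ≠ 0, the four points are not coplanar.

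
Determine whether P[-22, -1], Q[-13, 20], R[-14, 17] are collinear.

PQ = (9, 21), PR = (8, 18).
If collinear, PR would be a scalar multiple of PQ. But (9)·(18) ≠ (21)·(8) (difference -6), so they are not parallel; the points are not collinear.

No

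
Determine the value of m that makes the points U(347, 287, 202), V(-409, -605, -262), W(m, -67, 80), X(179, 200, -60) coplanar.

74

Normal to plane UVX: n = (193336, -120120, -84084); plane equation n·P = 15628184.
Requiring n·W = 15628184: (193336)m + (1321320) = 15628184.
So m = 74.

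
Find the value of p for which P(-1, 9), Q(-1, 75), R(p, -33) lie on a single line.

The three points are collinear iff det[PQ; PR] = 0.
This determinant is linear in p: (-66)p + (-66) = 0, so p = -1.

-1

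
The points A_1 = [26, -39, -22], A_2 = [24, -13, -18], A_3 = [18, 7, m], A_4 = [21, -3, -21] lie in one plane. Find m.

-24

The points are coplanar iff A_1A_2 · (A_1A_3 × A_1A_4) = 0.
Expanding, this is linear in m: (-58)m + (-1392) = 0.
So m = -24.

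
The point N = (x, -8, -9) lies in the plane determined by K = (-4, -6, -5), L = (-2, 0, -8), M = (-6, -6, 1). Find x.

Coplanarity requires KL · (KM × KN) = 0.
KL = (2, 6, -3), KM = (-2, 0, 6); the triple product is linear in x with coefficient 36 and constant term 108.
Setting it to zero: x = -3.

-3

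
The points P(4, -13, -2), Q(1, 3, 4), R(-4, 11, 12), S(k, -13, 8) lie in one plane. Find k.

-3

Coplanarity ⇔ det[PQ; PR; PS] = 0.
Expanding, this is linear in k: (80)k + (240) = 0.
So k = -3.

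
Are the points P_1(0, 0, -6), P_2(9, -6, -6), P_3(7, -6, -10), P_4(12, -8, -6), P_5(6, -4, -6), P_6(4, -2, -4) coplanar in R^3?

Yes

The plane through P_1, P_2, P_3 has normal n = P_1P_2 × P_1P_3 = (24, 36, -12) and equation n·P = 72.
Checking the remaining points: n·P_4 = 72, n·P_5 = 72, n·P_6 = 72.
All equal 72, so all 6 points lie in one plane.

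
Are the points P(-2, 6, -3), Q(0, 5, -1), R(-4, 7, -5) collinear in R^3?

Yes

PQ = (2, -1, 2), PR = (-2, 1, -2).
PQ × PR = (0, 0, 0).
The cross product vanishes, so the three points are collinear.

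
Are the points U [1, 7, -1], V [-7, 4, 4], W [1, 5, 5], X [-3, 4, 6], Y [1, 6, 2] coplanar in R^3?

Yes

The plane through U, V, W has normal n = UV × UW = (-8, 48, 16) and equation n·P = 312.
Checking the remaining points: n·X = 312, n·Y = 312.
All equal 312, so all 5 points lie in one plane.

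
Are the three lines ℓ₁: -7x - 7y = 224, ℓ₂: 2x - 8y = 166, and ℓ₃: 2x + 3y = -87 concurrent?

Yes

Intersecting ℓ₁ and ℓ₂: solving the 2×2 system gives (x, y) = (-9, -23).
Substitute into ℓ₃: (2)(-9) + (3)(-23) = -87.
This equals -87, so (-9, -23) lies on all three lines and they are concurrent.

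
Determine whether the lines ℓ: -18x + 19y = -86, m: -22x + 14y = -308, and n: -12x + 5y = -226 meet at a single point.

Intersecting ℓ and m: solving the 2×2 system gives (x, y) = (28, 22).
Substitute into n: (-12)(28) + (5)(22) = -226.
This equals -226, so (28, 22) lies on all three lines and they are concurrent.

Yes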